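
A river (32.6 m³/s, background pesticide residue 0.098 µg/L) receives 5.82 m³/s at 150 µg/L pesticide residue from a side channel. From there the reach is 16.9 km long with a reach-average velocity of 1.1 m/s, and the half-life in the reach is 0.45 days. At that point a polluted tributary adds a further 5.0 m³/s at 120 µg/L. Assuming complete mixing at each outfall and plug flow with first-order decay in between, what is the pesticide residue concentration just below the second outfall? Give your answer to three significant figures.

29.2 µg/L

Mixed concentration C = ΣQC/ΣQ = (32.60·0.09800 + 5.820·150.0) / 38.42 = 876.2/38.42 = 22.81 µg/L; combined flow 38.42 m³/s.
Travel time t = 16.9·1000 / 1.1 = 15360 s = 4.268 h.
Half-life 0.45 d → k = ln 2 / 0.45 = 1.540 d⁻¹.
Applying C = C₀e^(−kt): 22.81 × 0.7604 = 17.34 µg/L.
At the second outfall, C = (38.42·17.34 + 5.000·120.0) / (38.42 + 5.000) = 29.16 µg/L.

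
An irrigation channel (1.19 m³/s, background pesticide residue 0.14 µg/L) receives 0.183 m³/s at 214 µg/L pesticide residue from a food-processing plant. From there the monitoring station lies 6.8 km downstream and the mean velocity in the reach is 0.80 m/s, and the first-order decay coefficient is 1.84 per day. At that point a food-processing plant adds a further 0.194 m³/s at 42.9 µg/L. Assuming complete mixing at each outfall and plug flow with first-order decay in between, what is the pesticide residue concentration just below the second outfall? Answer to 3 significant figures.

26.3 µg/L

Conservation of mass: C = (1.190·0.1400 + 0.1830·214.0) / 1.373 = 39.33/1.373 = 28.64 µg/L; combined flow 1.373 m³/s.
Travel time t = 6.8·1000 / 0.80 = 8500 s = 2.361 h.
First-order decay: C = 28.64·exp(−k·t) = 28.64·0.8344 = 23.90 µg/L.
At the second outfall, C = (1.373·23.90 + 0.1940·42.90) / (1.373 + 0.1940) = 26.25 µg/L.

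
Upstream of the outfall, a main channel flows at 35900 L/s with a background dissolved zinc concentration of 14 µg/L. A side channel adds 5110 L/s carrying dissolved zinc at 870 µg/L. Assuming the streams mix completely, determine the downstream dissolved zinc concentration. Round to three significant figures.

After mixing, C = (35900·14.00 + 5110·870.0) / 41010 = 4948000/41010 = 120.7 µg/L.

121 µg/L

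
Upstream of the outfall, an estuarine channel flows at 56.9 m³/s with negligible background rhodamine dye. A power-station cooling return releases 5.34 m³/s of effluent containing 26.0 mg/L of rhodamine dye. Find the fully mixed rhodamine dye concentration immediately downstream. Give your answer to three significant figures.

Conservation of mass: C = (56.90·0 + 5.340·26.00) / 62.24 = 138.8/62.24 = 2.231 mg/L.

2.23 mg/L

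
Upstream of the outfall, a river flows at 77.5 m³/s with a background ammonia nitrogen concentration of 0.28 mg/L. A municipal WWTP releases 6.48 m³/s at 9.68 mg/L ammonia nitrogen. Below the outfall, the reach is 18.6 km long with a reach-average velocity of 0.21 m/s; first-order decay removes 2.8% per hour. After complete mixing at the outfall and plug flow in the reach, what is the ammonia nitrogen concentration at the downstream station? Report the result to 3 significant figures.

After mixing, C = (77.50·0.2800 + 6.480·9.680) / 83.98 = 84.43/83.98 = 1.005 mg/L.
Travel time t = 18.6·1000 / 0.21 = 88570 s = 24.60 h.
2.8%/h lost → k = −ln(1 − 0.028) = 0.02840 h⁻¹.
Applying C = C₀e^(−kt): 1.005 × 0.4972 = 0.4999 mg/L.

0.500 mg/L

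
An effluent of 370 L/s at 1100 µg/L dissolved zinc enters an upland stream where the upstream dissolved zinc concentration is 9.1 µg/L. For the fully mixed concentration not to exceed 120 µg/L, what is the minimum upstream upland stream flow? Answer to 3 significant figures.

3270 L/s

Set C_mix = 120: (Q·9.100 + 370.0·1100) / (Q + 370.0) = 120
→ Q = 370.0·(1100 − 120)/(120 − 9.100) = 3270 L/s.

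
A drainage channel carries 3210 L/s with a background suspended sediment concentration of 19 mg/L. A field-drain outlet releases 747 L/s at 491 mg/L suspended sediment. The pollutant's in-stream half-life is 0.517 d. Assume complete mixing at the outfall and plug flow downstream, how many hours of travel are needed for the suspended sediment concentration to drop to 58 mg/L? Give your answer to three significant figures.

11.1 h

Flow-weighted average: C = (3210·19.00 + 747.0·491.0) / 3957 = 427800/3957 = 108.1 mg/L.
Half-life 0.517 d → k = ln 2 / 0.517 = 1.341 d⁻¹.
108.1·exp(−k·t) = 58 → t = ln(108.1/58)/k = 40130 s = 11.15 h.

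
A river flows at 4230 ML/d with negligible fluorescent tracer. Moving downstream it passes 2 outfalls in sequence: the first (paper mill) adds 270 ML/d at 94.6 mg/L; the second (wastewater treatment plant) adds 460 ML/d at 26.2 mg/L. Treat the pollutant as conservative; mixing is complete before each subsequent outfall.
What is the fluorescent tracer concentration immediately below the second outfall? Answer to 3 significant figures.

Outfall 1: combined Q = 4500 ML/d; C = (4230·0 + 270.0·94.60)/4500 = 5.676 mg/L.
Outfall 2: combined Q = 4960 ML/d; C = (4500·5.676 + 460.0·26.20)/4960 = 7.579 mg/L.

7.58 mg/L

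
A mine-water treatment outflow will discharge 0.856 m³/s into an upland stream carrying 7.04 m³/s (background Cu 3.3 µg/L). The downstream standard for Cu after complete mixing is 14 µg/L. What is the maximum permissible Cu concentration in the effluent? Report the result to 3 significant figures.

At the limit, (Qr·Cr + Qe·Cₑ)/(Qr + Qe) = 14:
Cₑ = (7.896·14 − 7.040·3.300) / 0.8560 = 102.0 µg/L.

102 µg/L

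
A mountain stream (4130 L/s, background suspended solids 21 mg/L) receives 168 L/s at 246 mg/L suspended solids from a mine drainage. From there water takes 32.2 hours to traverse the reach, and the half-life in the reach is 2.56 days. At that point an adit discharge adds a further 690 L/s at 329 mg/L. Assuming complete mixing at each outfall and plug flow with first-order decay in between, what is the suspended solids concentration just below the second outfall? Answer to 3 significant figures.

63.4 mg/L

Mixed concentration C = ΣQC/ΣQ = (4130·21.00 + 168.0·246.0) / 4298 = 128100/4298 = 29.79 mg/L; combined flow 4298 L/s.
Half-life 2.56 d → k = ln 2 / 2.56 = 0.2708 d⁻¹.
After decay, C = 29.79 × e^(−kt) = 29.79 × 0.6954 = 20.72 mg/L.
Second outfall: C = (4298·20.72 + 690.0·329.0)/4988 = 63.36 mg/L.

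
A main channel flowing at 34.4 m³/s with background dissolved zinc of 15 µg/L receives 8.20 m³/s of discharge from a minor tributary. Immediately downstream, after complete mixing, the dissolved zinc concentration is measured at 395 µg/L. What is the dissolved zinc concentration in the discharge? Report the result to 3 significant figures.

Mass balance: 34.40·15.00 + 8.200·Cₑ = 42.60·395.0
→ Cₑ = (42.60·395.0 − 34.40·15.00) / 8.200 = 1989 µg/L.

1990 µg/L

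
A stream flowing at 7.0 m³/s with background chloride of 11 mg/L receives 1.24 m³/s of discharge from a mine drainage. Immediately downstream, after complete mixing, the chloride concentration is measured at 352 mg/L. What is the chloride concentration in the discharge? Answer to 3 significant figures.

Mass balance: 7.000·11.00 + 1.240·Cₑ = 8.240·352.0
→ Cₑ = (8.240·352.0 − 7.000·11.00) / 1.240 = 2277 mg/L.

2280 mg/L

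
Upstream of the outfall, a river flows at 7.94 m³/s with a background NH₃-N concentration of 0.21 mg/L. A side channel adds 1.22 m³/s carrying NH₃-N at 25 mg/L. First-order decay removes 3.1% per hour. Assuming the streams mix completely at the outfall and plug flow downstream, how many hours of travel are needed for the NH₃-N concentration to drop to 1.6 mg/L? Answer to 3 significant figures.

Mass balance: C = (7.940·0.2100 + 1.220·25.00) / 9.160 = 32.17/9.160 = 3.512 mg/L.
3.1%/h lost → k = −ln(1 − 0.031) = 0.03149 h⁻¹.
3.512·exp(−k·t) = 1.6 → t = ln(3.512/1.6)/k = 89870 s = 24.96 h.

25.0 h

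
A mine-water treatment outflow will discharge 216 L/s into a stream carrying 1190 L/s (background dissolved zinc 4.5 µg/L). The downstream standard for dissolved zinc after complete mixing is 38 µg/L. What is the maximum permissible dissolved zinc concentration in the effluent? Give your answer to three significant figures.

At the limit, (Qr·Cr + Qe·Cₑ)/(Qr + Qe) = 38:
Cₑ = (1406·38 − 1190·4.500) / 216.0 = 222.6 µg/L.

223 µg/L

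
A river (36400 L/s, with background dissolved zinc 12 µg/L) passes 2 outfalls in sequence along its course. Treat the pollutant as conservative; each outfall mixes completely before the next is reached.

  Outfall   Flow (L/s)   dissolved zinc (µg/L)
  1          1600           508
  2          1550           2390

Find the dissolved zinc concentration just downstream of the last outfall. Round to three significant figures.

Outfall 1: combined Q = 38000 L/s; C = (36400·12.00 + 1600·508.0)/38000 = 32.88 µg/L.
Outfall 2: combined Q = 39550 L/s; C = (38000·32.88 + 1550·2390)/39550 = 125.3 µg/L.

125 µg/L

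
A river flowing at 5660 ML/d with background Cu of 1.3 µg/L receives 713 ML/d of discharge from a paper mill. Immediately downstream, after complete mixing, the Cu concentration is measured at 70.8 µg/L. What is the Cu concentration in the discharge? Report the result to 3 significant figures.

623 µg/L

Mass balance: 5660·1.300 + 713.0·Cₑ = 6373·70.80
→ Cₑ = (6373·70.80 − 5660·1.300) / 713.0 = 622.5 µg/L.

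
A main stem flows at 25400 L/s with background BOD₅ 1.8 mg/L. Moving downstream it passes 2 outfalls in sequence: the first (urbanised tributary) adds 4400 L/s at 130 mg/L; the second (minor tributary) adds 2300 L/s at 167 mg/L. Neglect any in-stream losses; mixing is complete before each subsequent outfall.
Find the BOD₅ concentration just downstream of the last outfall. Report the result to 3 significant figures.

31.2 mg/L

Below outfall 1: Q → 29800 L/s, C = (25400·1.800 + 4400·130.0)/29800 = 20.73 mg/L.
Below outfall 2: Q → 32100 L/s, C = (29800·20.73 + 2300·167.0)/32100 = 31.21 mg/L.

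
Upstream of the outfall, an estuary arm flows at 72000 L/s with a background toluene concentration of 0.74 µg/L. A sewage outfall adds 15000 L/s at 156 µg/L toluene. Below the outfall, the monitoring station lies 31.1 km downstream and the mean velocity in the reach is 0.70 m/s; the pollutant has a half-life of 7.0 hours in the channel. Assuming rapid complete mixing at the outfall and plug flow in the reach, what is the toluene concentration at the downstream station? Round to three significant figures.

8.10 µg/L

Mixed concentration C = ΣQC/ΣQ = (72000·0.7400 + 15000·156.0) / 87000 = 2393000/87000 = 27.51 µg/L.
Travel time t = 31.1·1000 / 0.70 = 44430 s = 12.34 h.
Half-life 7.0 h → k = ln 2 / 7.0 = 0.09902 h⁻¹ = 2.377 d⁻¹.
Decay over the reach: 27.51·exp(−kt) = 27.51·0.2946 = 8.105 µg/L.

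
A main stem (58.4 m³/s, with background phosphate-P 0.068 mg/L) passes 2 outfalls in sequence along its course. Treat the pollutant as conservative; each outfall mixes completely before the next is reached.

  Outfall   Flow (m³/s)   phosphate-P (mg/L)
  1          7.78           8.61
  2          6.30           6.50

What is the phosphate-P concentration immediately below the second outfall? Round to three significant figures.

1.54 mg/L

After outfall 1: Q = 58.40 + 7.780 = 66.18 m³/s; C = (58.40·0.06800 + 7.780·8.610)/66.18 = 1.072 mg/L.
After outfall 2: Q = 66.18 + 6.300 = 72.48 m³/s; C = (66.18·1.072 + 6.300·6.500)/72.48 = 1.544 mg/L.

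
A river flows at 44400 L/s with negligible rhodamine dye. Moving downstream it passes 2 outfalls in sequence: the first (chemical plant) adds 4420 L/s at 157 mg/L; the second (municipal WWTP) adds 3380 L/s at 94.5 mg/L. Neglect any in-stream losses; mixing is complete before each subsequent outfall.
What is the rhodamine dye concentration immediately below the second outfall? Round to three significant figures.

Below outfall 1: Q → 48820 L/s, C = (44400·0 + 4420·157.0)/48820 = 14.21 mg/L.
Below outfall 2: Q → 52200 L/s, C = (48820·14.21 + 3380·94.50)/52200 = 19.41 mg/L.

19.4 mg/L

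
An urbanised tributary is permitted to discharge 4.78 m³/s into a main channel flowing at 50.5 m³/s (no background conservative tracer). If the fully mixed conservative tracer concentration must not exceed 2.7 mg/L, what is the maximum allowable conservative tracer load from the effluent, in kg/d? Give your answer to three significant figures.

12900 kg/d

Mass balance at the limit: 50.50·0 + 4.780·Cₑ = 55.28·2.7 → Cₑ = 31.23 mg/L.
Load = 4.780 m³/s × 31.23 g/m³ × 86 400 s/d = 12900 kg/d.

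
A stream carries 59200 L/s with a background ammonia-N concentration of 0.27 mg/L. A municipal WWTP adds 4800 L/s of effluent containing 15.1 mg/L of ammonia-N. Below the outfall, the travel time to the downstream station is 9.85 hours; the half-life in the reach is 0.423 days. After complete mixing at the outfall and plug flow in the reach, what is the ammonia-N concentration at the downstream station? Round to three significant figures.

0.706 mg/L

Mass balance: C = (59200·0.2700 + 4800·15.10) / 64000 = 88460/64000 = 1.382 mg/L.
Half-life 0.423 d → k = ln 2 / 0.423 = 1.639 d⁻¹.
First-order decay: C = 1.382·exp(−k·t) = 1.382·0.5104 = 0.7055 mg/L.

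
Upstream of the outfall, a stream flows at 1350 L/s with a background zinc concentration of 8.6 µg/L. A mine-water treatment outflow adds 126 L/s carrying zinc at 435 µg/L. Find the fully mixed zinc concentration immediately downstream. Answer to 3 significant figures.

Flow-weighted average: C = (1350·8.600 + 126.0·435.0) / 1476 = 66420/1476 = 45.00 µg/L.

45.0 µg/L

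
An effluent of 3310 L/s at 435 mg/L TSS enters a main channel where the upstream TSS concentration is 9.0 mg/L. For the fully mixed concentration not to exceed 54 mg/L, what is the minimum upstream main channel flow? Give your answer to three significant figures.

Set C_mix = 54: (Q·9.000 + 3310·435.0) / (Q + 3310) = 54
→ Q = 3310·(435.0 − 54)/(54 − 9.000) = 28020 L/s.

28000 L/s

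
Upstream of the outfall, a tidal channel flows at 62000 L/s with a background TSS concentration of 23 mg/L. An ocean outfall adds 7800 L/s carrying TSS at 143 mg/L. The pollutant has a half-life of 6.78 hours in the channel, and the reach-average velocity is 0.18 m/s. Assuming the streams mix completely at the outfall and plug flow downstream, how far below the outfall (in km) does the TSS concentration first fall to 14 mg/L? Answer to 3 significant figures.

6.06 km

Mixed concentration C = ΣQC/ΣQ = (62000·23.00 + 7800·143.0) / 69800 = 2541000/69800 = 36.41 mg/L.
Half-life 6.78 h → k = ln 2 / 6.78 = 0.1022 h⁻¹ = 2.454 d⁻¹.
Set 36.41·exp(−k·t) = 14 → t = ln(36.41/14)/k = 33660 s = 9.349 h.
Distance = v·t = 0.18·33660 = 6058 m = 6.058 km.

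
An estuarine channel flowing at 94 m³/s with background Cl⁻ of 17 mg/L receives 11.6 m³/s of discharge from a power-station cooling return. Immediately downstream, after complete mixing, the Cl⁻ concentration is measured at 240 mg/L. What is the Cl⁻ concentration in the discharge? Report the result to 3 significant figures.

Mass balance: 94.00·17.00 + 11.60·Cₑ = 105.6·240.0
→ Cₑ = (105.6·240.0 − 94.00·17.00) / 11.60 = 2047 mg/L.

2050 mg/L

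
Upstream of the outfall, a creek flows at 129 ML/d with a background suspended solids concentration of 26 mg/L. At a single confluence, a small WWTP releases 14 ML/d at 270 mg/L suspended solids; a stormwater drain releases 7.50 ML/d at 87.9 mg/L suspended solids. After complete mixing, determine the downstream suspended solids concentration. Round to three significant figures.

Flow-weighted average: C = (129.0·26.00 + 14.00·270.0 + 7.500·87.90) / 150.5 = 7793/150.5 = 51.78 mg/L.

51.8 mg/L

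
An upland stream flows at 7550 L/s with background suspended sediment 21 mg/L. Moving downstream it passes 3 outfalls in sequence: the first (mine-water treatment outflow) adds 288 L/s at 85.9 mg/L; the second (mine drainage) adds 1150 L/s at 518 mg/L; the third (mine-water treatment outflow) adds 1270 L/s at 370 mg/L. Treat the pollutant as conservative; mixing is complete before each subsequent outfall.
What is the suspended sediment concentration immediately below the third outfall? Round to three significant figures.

122 mg/L

Outfall 1: combined Q = 7838 L/s; C = (7550·21.00 + 288.0·85.90)/7838 = 23.38 mg/L.
Outfall 2: combined Q = 8988 L/s; C = (7838·23.38 + 1150·518.0)/8988 = 86.67 mg/L.
Outfall 3: combined Q = 10260 L/s; C = (8988·86.67 + 1270·370.0)/10260 = 121.7 mg/L.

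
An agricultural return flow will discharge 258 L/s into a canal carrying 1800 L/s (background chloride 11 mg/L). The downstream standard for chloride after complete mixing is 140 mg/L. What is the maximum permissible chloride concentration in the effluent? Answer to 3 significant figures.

At the limit, (Qr·Cr + Qe·Cₑ)/(Qr + Qe) = 140:
Cₑ = (2058·140 − 1800·11.00) / 258.0 = 1040 mg/L.

1040 mg/L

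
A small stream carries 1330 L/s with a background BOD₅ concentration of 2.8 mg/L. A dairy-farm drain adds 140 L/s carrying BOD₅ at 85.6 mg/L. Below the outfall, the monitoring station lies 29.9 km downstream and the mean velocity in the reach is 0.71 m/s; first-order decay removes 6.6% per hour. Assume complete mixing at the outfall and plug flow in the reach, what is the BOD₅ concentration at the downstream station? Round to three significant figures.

Mass balance: C = (1330·2.800 + 140.0·85.60) / 1470 = 15710/1470 = 10.69 mg/L.
Travel time t = 29.9·1000 / 0.71 = 42110 s = 11.70 h.
6.6%/h lost → k = −ln(1 − 0.066) = 0.06828 h⁻¹.
Decay over the reach: 10.69·exp(−kt) = 10.69·0.4499 = 4.808 mg/L.

4.81 mg/L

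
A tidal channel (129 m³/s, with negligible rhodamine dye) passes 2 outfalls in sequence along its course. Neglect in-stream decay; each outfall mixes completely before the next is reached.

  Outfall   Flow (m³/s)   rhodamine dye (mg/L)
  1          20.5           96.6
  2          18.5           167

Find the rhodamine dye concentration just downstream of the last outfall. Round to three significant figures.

30.2 mg/L

Below outfall 1: Q → 149.5 m³/s, C = (129.0·0 + 20.50·96.60)/149.5 = 13.25 mg/L.
Below outfall 2: Q → 168.0 m³/s, C = (149.5·13.25 + 18.50·167.0)/168.0 = 30.18 mg/L.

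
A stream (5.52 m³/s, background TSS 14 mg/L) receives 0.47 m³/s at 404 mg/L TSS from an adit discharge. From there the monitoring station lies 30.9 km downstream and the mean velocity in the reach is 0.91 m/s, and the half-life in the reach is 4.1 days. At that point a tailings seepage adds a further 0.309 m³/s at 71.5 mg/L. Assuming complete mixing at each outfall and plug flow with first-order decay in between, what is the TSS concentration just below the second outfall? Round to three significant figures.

Flow-weighted average: C = (5.520·14.00 + 0.4700·404.0) / 5.990 = 267.2/5.990 = 44.60 mg/L; combined flow 5.990 m³/s.
Travel time t = 30.9·1000 / 0.91 = 33960 s = 9.432 h.
Half-life 4.1 d → k = ln 2 / 4.1 = 0.1691 d⁻¹.
Applying C = C₀e^(−kt): 44.60 × 0.9357 = 41.73 mg/L.
Second outfall: C = (5.990·41.73 + 0.3090·71.50)/6.299 = 43.19 mg/L.

43.2 mg/L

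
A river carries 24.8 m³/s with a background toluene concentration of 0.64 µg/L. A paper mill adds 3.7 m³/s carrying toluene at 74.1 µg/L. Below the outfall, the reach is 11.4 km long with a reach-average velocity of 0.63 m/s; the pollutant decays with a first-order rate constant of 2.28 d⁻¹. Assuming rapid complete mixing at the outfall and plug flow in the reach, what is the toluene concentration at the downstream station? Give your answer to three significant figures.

6.31 µg/L

Flow-weighted average: C = (24.80·0.6400 + 3.700·74.10) / 28.50 = 290.0/28.50 = 10.18 µg/L.
Travel time t = 11.4·1000 / 0.63 = 18100 s = 5.026 h.
Applying C = C₀e^(−kt): 10.18 × 0.6203 = 6.313 µg/L.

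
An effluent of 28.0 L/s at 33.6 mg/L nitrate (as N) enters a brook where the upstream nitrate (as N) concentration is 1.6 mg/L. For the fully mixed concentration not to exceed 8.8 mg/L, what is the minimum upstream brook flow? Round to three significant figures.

Set C_mix = 8.8: (Q·1.600 + 28.00·33.60) / (Q + 28.00) = 8.8
→ Q = 28.00·(33.60 − 8.8)/(8.8 − 1.600) = 96.44 L/s.

96.4 L/s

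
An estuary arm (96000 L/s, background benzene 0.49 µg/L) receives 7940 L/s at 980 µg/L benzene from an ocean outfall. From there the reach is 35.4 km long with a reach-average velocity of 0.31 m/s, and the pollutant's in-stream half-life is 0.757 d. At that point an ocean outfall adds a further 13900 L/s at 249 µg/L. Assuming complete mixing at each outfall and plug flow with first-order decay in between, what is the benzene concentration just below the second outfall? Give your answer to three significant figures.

49.2 µg/L

Mixed concentration C = ΣQC/ΣQ = (96000·0.4900 + 7940·980.0) / 103900 = 7828000/103900 = 75.31 µg/L; combined flow 103900 L/s.
Travel time t = 35.4·1000 / 0.31 = 114200 s = 31.72 h.
Half-life 0.757 d → k = ln 2 / 0.757 = 0.9157 d⁻¹.
After decay, C = 75.31 × e^(−kt) = 75.31 × 0.2981 = 22.45 µg/L.
Second outfall: C = (103900·22.45 + 13900·249.0)/117800 = 49.18 µg/L.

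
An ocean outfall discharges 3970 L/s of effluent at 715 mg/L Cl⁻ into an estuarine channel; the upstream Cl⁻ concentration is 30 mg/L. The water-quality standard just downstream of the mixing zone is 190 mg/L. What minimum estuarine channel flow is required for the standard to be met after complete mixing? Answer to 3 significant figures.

13000 L/s

Set C_mix = 190: (Q·30.00 + 3970·715.0) / (Q + 3970) = 190
→ Q = 3970·(715.0 − 190)/(190 − 30.00) = 13030 L/s.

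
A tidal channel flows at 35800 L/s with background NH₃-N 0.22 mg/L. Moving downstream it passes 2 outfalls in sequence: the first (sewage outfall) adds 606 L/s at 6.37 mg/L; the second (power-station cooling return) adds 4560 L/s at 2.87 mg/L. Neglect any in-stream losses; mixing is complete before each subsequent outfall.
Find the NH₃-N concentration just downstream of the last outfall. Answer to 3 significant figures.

0.606 mg/L

After outfall 1: Q = 35800 + 606.0 = 36410 L/s; C = (35800·0.2200 + 606.0·6.370)/36410 = 0.3224 mg/L.
After outfall 2: Q = 36410 + 4560 = 40970 L/s; C = (36410·0.3224 + 4560·2.870)/40970 = 0.6060 mg/L.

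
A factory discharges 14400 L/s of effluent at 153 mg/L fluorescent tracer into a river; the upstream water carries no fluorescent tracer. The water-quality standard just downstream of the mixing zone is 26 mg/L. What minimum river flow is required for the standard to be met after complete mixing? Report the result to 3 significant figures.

70300 L/s

Set C_mix = 26: (Q·0 + 14400·153.0) / (Q + 14400) = 26
→ Q = 14400·(153.0 − 26)/(26 − 0) = 70340 L/s.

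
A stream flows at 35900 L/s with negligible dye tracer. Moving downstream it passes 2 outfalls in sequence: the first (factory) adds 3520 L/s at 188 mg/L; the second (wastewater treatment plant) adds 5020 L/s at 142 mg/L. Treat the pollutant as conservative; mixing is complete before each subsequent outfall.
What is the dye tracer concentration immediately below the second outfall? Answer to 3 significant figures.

After outfall 1: Q = 35900 + 3520 = 39420 L/s; C = (35900·0 + 3520·188.0)/39420 = 16.79 mg/L.
After outfall 2: Q = 39420 + 5020 = 44440 L/s; C = (39420·16.79 + 5020·142.0)/44440 = 30.93 mg/L.

30.9 mg/L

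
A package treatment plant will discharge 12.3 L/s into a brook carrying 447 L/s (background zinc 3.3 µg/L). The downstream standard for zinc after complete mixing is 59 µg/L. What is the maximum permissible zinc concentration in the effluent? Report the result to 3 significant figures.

2080 µg/L

At the limit, (Qr·Cr + Qe·Cₑ)/(Qr + Qe) = 59:
Cₑ = (459.3·59 − 447.0·3.300) / 12.30 = 2083 µg/L.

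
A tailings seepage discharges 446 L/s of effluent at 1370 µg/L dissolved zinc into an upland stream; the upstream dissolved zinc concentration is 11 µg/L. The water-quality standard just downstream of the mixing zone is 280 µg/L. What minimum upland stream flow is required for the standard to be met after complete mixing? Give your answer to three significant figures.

1810 L/s

Set C_mix = 280: (Q·11.00 + 446.0·1370) / (Q + 446.0) = 280
→ Q = 446.0·(1370 − 280)/(280 − 11.00) = 1807 L/s.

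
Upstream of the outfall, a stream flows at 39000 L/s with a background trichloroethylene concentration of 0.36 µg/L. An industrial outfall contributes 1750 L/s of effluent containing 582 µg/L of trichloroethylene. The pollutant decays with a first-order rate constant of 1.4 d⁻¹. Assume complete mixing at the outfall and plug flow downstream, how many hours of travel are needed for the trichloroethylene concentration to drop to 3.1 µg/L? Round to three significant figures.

36.0 h

Mass balance: C = (39000·0.3600 + 1750·582.0) / 40750 = 1033000/40750 = 25.34 µg/L.
25.34·exp(−k·t) = 3.1 → t = ln(25.34/3.1)/k = 129700 s = 36.02 h.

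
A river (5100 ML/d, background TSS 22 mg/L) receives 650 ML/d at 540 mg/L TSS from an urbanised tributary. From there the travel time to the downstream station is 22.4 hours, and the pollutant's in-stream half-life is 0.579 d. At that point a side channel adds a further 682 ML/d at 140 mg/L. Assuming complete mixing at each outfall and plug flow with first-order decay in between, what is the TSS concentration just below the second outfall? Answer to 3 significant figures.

Flow-weighted average: C = (5100·22.00 + 650.0·540.0) / 5750 = 463200/5750 = 80.56 mg/L; combined flow 5750 ML/d.
Half-life 0.579 d → k = ln 2 / 0.579 = 1.197 d⁻¹.
Decay over the reach: 80.56·exp(−kt) = 80.56·0.3272 = 26.35 mg/L.
At the second outfall, C = (5750·26.35 + 682.0·140.0) / (5750 + 682.0) = 38.40 mg/L.

38.4 mg/L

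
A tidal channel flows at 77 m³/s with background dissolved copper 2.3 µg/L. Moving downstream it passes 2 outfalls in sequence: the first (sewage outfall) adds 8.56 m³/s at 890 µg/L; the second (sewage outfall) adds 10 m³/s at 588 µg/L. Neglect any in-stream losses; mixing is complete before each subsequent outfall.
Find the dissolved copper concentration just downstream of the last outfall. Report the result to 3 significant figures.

143 µg/L

After outfall 1: Q = 77.00 + 8.560 = 85.56 m³/s; C = (77.00·2.300 + 8.560·890.0)/85.56 = 91.11 µg/L.
After outfall 2: Q = 85.56 + 10.00 = 95.56 m³/s; C = (85.56·91.11 + 10.00·588.0)/95.56 = 143.1 µg/L.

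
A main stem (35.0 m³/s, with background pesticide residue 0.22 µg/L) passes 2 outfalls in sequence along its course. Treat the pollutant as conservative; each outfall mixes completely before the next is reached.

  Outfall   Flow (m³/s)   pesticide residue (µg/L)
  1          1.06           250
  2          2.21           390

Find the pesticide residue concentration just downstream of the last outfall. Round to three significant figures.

Below outfall 1: Q → 36.06 m³/s, C = (35.00·0.2200 + 1.060·250.0)/36.06 = 7.562 µg/L.
Below outfall 2: Q → 38.27 m³/s, C = (36.06·7.562 + 2.210·390.0)/38.27 = 29.65 µg/L.

29.6 µg/L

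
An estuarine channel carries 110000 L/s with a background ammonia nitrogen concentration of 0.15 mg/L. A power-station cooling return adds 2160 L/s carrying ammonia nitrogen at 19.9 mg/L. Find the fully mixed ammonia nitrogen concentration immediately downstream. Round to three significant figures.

0.530 mg/L

Conservation of mass: C = (110000·0.1500 + 2160·19.90) / 112200 = 59480/112200 = 0.5303 mg/L.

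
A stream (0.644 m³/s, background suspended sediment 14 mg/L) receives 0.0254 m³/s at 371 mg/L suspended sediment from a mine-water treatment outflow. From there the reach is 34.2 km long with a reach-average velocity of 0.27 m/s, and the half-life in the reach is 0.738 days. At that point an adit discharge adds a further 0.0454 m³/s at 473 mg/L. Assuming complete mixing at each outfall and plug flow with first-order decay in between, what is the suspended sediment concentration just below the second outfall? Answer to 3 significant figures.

Mass balance: C = (0.6440·14.00 + 0.02540·371.0) / 0.6694 = 18.44/0.6694 = 27.55 mg/L; combined flow 0.6694 m³/s.
Travel time t = 34.2·1000 / 0.27 = 126700 s = 35.19 h.
Half-life 0.738 d → k = ln 2 / 0.738 = 0.9392 d⁻¹.
First-order decay: C = 27.55·exp(−k·t) = 27.55·0.2523 = 6.951 mg/L.
At the second outfall, C = (0.6694·6.951 + 0.04540·473.0) / (0.6694 + 0.04540) = 36.55 mg/L.

36.6 mg/L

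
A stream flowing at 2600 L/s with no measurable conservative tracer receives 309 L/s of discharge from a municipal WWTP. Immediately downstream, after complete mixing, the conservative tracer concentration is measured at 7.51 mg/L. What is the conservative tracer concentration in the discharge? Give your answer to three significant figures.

70.7 mg/L

Mass balance: 2600·0 + 309.0·Cₑ = 2909·7.510
→ Cₑ = (2909·7.510 − 2600·0) / 309.0 = 70.70 mg/L.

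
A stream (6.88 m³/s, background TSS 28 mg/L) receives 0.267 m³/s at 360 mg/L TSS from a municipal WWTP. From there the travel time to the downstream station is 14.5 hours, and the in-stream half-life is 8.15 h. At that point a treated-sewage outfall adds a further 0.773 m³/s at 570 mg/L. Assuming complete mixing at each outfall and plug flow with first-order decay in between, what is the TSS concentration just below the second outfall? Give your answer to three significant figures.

66.3 mg/L

Mass balance: C = (6.880·28.00 + 0.2670·360.0) / 7.147 = 288.8/7.147 = 40.40 mg/L; combined flow 7.147 m³/s.
Half-life 8.15 h → k = ln 2 / 8.15 = 0.08505 h⁻¹ = 2.041 d⁻¹.
Applying C = C₀e^(−kt): 40.40 × 0.2914 = 11.77 mg/L.
At the second outfall, C = (7.147·11.77 + 0.7730·570.0) / (7.147 + 0.7730) = 66.26 mg/L.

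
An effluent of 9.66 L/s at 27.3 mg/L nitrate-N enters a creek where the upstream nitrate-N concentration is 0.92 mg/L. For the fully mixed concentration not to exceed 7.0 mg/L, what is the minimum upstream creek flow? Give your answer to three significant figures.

32.3 L/s

Set C_mix = 7.0: (Q·0.9200 + 9.660·27.30) / (Q + 9.660) = 7.0
→ Q = 9.660·(27.30 − 7.0)/(7.0 − 0.9200) = 32.25 L/s.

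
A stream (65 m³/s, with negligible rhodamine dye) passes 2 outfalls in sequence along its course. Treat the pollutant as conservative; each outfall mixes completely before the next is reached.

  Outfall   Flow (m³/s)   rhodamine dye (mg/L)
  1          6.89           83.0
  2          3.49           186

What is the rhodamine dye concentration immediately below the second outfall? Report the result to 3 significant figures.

Outfall 1: combined Q = 71.89 m³/s; C = (65.00·0 + 6.890·83.00)/71.89 = 7.955 mg/L.
Outfall 2: combined Q = 75.38 m³/s; C = (71.89·7.955 + 3.490·186.0)/75.38 = 16.20 mg/L.

16.2 mg/L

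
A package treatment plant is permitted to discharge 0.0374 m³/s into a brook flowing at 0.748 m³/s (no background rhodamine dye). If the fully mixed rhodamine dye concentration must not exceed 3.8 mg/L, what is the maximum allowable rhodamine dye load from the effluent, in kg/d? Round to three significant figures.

258 kg/d

Mass balance at the limit: 0.7480·0 + 0.03740·Cₑ = 0.7854·3.8 → Cₑ = 79.80 mg/L.
Load = 0.03740 m³/s × 79.80 g/m³ × 86 400 s/d = 257.9 kg/d.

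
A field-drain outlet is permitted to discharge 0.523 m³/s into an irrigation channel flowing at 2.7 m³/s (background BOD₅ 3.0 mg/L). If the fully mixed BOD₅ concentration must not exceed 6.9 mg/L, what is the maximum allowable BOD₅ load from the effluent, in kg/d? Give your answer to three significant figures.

Mass balance at the limit: 2.700·3.000 + 0.5230·Cₑ = 3.223·6.9 → Cₑ = 27.03 mg/L.
Load = 0.5230 m³/s × 27.03 g/m³ × 86 400 s/d = 1222 kg/d.

1220 kg/d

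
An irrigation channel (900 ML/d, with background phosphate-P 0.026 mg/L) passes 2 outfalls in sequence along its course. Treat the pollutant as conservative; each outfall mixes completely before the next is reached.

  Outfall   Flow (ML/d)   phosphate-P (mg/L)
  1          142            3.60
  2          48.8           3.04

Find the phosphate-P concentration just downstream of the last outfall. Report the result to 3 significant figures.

0.626 mg/L

Below outfall 1: Q → 1042 ML/d, C = (900.0·0.02600 + 142.0·3.600)/1042 = 0.5131 mg/L.
Below outfall 2: Q → 1091 ML/d, C = (1042·0.5131 + 48.80·3.040)/1091 = 0.6261 mg/L.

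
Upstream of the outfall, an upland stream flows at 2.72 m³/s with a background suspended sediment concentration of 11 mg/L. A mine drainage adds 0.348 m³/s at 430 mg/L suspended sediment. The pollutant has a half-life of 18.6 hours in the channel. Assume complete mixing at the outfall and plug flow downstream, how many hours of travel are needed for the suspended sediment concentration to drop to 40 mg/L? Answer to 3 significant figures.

10.2 h

Mass balance: C = (2.720·11.00 + 0.3480·430.0) / 3.068 = 179.6/3.068 = 58.53 mg/L.
Half-life 18.6 h → k = ln 2 / 18.6 = 0.03727 h⁻¹ = 0.8944 d⁻¹.
58.53·exp(−k·t) = 40 → t = ln(58.53/40)/k = 36770 s = 10.21 h.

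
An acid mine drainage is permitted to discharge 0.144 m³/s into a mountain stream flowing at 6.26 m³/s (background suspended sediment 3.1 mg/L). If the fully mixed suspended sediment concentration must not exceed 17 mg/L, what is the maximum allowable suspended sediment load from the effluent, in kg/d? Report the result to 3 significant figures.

Mass balance at the limit: 6.260·3.100 + 0.1440·Cₑ = 6.404·17 → Cₑ = 621.3 mg/L.
Load = 0.1440 m³/s × 621.3 g/m³ × 86 400 s/d = 7730 kg/d.

7730 kg/d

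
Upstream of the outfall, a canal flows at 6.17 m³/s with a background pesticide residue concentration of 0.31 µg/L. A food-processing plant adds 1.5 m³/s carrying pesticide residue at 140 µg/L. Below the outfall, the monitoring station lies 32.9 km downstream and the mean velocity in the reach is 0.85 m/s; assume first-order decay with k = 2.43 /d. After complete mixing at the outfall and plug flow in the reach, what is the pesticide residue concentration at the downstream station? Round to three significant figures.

Conservation of mass: C = (6.170·0.3100 + 1.500·140.0) / 7.670 = 211.9/7.670 = 27.63 µg/L.
Travel time t = 32.9·1000 / 0.85 = 38710 s = 10.75 h.
First-order decay: C = 27.63·exp(−k·t) = 27.63·0.3367 = 9.302 µg/L.

9.30 µg/L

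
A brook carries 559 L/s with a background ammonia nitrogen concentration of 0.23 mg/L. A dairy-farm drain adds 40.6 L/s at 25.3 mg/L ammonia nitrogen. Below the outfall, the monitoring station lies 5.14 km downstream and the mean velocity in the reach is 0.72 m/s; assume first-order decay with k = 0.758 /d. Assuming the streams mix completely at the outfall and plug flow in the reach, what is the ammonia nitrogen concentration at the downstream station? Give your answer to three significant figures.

1.81 mg/L

Mixed concentration C = ΣQC/ΣQ = (559.0·0.2300 + 40.60·25.30) / 599.6 = 1156/599.6 = 1.928 mg/L.
Travel time t = 5.14·1000 / 0.72 = 7139 s = 1.983 h.
Applying C = C₀e^(−kt): 1.928 × 0.9393 = 1.811 mg/L.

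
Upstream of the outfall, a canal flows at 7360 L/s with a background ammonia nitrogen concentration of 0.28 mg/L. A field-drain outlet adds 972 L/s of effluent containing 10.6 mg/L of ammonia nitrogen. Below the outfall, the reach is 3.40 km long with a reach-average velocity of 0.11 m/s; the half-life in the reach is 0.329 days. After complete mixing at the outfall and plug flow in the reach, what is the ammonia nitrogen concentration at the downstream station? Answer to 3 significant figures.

Mass balance: C = (7360·0.2800 + 972.0·10.60) / 8332 = 12360/8332 = 1.484 mg/L.
Travel time t = 3.40·1000 / 0.11 = 30910 s = 8.586 h.
Half-life 0.329 d → k = ln 2 / 0.329 = 2.107 d⁻¹.
Decay over the reach: 1.484·exp(−kt) = 1.484·0.4706 = 0.6984 mg/L.

0.698 mg/L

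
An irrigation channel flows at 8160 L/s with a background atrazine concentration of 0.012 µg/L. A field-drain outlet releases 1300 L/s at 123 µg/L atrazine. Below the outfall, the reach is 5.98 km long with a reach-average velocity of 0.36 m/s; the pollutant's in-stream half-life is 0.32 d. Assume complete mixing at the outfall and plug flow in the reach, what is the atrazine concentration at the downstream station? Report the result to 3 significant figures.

11.2 µg/L

Flow-weighted average: C = (8160·0.01200 + 1300·123.0) / 9460 = 160000/9460 = 16.91 µg/L.
Travel time t = 5.98·1000 / 0.36 = 16610 s = 4.614 h.
Half-life 0.32 d → k = ln 2 / 0.32 = 2.166 d⁻¹.
First-order decay: C = 16.91·exp(−k·t) = 16.91·0.6594 = 11.15 µg/L.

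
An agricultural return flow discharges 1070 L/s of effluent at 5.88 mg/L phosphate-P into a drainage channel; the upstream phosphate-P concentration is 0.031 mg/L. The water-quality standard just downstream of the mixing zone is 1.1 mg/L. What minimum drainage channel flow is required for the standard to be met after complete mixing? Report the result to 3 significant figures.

4780 L/s

Set C_mix = 1.1: (Q·0.03100 + 1070·5.880) / (Q + 1070) = 1.1
→ Q = 1070·(5.880 − 1.1)/(1.1 − 0.03100) = 4784 L/s.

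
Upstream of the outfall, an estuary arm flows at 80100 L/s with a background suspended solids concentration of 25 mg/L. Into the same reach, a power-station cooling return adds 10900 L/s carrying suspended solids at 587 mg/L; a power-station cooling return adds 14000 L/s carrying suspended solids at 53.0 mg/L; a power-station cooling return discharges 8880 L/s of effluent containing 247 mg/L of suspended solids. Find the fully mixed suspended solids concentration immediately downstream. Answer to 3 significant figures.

99.5 mg/L

After mixing, C = (80100·25.00 + 10900·587.0 + 14000·53.00 + 8880·247.0) / 113900 = 11340000/113900 = 99.54 mg/L.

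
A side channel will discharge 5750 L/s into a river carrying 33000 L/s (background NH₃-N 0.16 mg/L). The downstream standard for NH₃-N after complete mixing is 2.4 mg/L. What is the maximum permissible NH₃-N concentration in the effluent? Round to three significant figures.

15.3 mg/L

At the limit, (Qr·Cr + Qe·Cₑ)/(Qr + Qe) = 2.4:
Cₑ = (38750·2.4 − 33000·0.1600) / 5750 = 15.26 mg/L.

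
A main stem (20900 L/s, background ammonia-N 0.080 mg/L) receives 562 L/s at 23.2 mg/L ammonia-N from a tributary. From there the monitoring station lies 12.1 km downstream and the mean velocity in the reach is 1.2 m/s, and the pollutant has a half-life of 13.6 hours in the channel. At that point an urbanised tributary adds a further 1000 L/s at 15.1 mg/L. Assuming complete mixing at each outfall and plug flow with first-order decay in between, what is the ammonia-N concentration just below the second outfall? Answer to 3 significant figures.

1.24 mg/L

Mass balance: C = (20900·0.08000 + 562.0·23.20) / 21460 = 14710/21460 = 0.6854 mg/L; combined flow 21460 L/s.
Travel time t = 12.1·1000 / 1.2 = 10080 s = 2.801 h.
Half-life 13.6 h → k = ln 2 / 13.6 = 0.05097 h⁻¹ = 1.223 d⁻¹.
First-order decay: C = 0.6854·exp(−k·t) = 0.6854·0.8670 = 0.5942 mg/L.
At the second outfall, C = (21460·0.5942 + 1000·15.10) / (21460 + 1000) = 1.240 mg/L.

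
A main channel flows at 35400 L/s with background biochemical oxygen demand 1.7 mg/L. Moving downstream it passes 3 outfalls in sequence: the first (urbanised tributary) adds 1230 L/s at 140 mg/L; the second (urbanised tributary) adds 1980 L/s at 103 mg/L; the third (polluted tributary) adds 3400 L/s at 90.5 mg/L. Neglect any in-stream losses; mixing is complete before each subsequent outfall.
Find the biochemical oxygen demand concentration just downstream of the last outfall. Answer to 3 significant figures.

17.7 mg/L

Outfall 1: combined Q = 36630 L/s; C = (35400·1.700 + 1230·140.0)/36630 = 6.344 mg/L.
Outfall 2: combined Q = 38610 L/s; C = (36630·6.344 + 1980·103.0)/38610 = 11.30 mg/L.
Outfall 3: combined Q = 42010 L/s; C = (38610·11.30 + 3400·90.50)/42010 = 17.71 mg/L.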